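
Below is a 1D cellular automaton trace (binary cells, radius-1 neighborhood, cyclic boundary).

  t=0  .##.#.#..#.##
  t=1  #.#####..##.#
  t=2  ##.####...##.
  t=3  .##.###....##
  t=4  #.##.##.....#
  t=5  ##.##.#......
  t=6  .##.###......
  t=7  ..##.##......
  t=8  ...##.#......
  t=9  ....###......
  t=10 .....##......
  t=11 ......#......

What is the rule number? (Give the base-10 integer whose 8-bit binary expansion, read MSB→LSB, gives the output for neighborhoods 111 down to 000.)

  ###|#  b7=1 t=1,i=3
  ##.|#  b6=1 t=0,i=2
  #.#|#  b5=1 t=0,i=0
  #..|.  b4=0 t=0,i=7
  .##|.  b3=0 t=0,i=1
  .#.|#  b2=1 t=0,i=4
  ..#|.  b1=0 t=0,i=8
  ...|.  b0=0 t=2,i=8
  bits 11100100 = 228

228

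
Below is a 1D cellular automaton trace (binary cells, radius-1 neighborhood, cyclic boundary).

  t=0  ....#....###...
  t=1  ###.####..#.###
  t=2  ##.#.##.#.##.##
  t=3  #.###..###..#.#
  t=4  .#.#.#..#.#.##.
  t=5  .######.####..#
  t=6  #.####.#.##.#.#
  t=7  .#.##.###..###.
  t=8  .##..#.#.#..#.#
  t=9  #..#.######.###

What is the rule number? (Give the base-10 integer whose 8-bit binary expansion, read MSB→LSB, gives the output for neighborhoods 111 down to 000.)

  ###|#  b7=1 t=0,i=10
  ##.|.  b6=0 t=0,i=11
  #.#|#  b5=1 t=1,i=3
  #..|#  b4=1 t=0,i=5
  .##|.  b3=0 t=0,i=9
  .#.|#  b2=1 t=0,i=4
  ..#|.  b1=0 t=0,i=3
  ...|#  b0=1 t=0,i=0
  bits 10110101 = 181

181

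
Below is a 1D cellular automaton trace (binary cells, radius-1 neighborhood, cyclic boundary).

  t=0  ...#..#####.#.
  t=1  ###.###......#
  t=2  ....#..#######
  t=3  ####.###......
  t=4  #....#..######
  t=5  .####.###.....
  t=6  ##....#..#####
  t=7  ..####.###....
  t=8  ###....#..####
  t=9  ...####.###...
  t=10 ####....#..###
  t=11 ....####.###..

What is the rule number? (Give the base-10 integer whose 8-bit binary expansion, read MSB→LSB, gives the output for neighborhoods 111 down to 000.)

27

  [7] ### => .  t=0,i=7
  [6] ##. => .  t=0,i=10
  [5] #.# => .  t=0,i=11
  [4] #.. => #  t=0,i=4
  [3] .## => #  t=0,i=6
  [2] .#. => .  t=0,i=3
  [1] ..# => #  t=0,i=2
  [0] ... => #  t=0,i=0
  bits 00011011 = 27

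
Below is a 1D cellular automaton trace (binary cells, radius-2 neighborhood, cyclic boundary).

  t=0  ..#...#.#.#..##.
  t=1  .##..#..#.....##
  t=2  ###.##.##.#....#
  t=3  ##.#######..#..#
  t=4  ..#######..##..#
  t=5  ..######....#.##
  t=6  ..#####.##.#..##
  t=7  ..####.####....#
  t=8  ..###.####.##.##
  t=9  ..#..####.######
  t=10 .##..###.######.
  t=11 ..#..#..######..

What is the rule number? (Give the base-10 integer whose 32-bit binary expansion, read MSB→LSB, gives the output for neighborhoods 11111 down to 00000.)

3454382228

  nb #####: next=#  (t=3,i=5, bit31=1)
  nb ####.: next=#  (t=2,i=1, bit30=1)
  nb ###.#: next=.  (t=2,i=2, bit29=0)
  nb ###..: next=.  (t=3,i=9, bit28=0)
  nb ##.##: next=#  (t=1,i=0, bit27=1)
  nb ##.#.: next=#  (t=2,i=9, bit26=1)
  nb ##..#: next=.  (t=1,i=3, bit25=0)
  nb ##...: next=#  (t=0,i=15, bit24=1)
  nb #.###: next=#  (t=3,i=3, bit23=1)
  nb #.##.: next=#  (t=1,i=1, bit22=1)
  nb #.#.#: next=#  (t=0,i=8, bit21=1)
  nb #.#..: next=.  (t=0,i=10, bit20=0)
  nb #..##: next=.  (t=0,i=12, bit19=0)
  nb #..#.: next=#  (t=1,i=4, bit18=1)
  nb #...#: next=.  (t=0,i=0, bit17=0)
  nb #....: next=#  (t=1,i=10, bit16=1)
  nb .####: next=#  (t=2,i=0, bit15=1)
  nb .###.: next=.  (t=3,i=0, bit14=0)
  nb .##.#: next=#  (t=1,i=15, bit13=1)
  nb .##..: next=#  (t=0,i=14, bit12=1)
  nb .#.##: next=.  (t=5,i=13, bit11=0)
  nb .#.#.: next=.  (t=0,i=7, bit10=0)
  nb .#..#: next=.  (t=0,i=11, bit9=0)
  nb .#...: next=.  (t=0,i=3, bit8=0)
  nb ..###: next=#  (t=2,i=15, bit7=1)
  nb ..##.: next=.  (t=0,i=13, bit6=0)
  nb ..#.#: next=.  (t=0,i=6, bit5=0)
  nb ..#..: next=#  (t=0,i=2, bit4=1)
  nb ...##: next=.  (t=1,i=13, bit3=0)
  nb ...#.: next=#  (t=0,i=1, bit2=1)
  nb ....#: next=.  (t=1,i=12, bit1=0)
  nb .....: next=.  (t=1,i=11, bit0=0)
  bits 11001101111001011011000010010100 = 3454382228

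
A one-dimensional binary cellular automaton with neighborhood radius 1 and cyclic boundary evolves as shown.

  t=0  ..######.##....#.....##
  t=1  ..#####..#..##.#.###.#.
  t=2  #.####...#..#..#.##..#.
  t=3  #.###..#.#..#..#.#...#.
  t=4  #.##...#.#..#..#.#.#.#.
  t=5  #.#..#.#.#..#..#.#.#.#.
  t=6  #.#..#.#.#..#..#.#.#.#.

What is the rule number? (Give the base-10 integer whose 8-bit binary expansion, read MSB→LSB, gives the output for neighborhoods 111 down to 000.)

141

  nb ###: next=#  (t=0,i=3, bit7=1)
  nb ##.: next=.  (t=0,i=7, bit6=0)
  nb #.#: next=.  (t=0,i=8, bit5=0)
  nb #..: next=.  (t=0,i=0, bit4=0)
  nb .##: next=#  (t=0,i=2, bit3=1)
  nb .#.: next=#  (t=0,i=15, bit2=1)
  nb ..#: next=.  (t=0,i=1, bit1=0)
  nb ...: next=#  (t=0,i=12, bit0=1)
  bits 10001101 = 141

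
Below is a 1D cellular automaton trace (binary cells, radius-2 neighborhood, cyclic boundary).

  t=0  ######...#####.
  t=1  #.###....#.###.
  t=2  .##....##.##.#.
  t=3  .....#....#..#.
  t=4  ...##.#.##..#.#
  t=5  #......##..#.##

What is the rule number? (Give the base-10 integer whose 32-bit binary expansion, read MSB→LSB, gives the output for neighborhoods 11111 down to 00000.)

  nb #####: next=#  (t=0,i=2, bit31=1)
  nb ####.: next=#  (t=0,i=4, bit30=1)
  nb ###.#: next=#  (t=0,i=13, bit29=1)
  nb ###..: next=.  (t=0,i=5, bit28=0)
  nb ##.##: next=.  (t=0,i=14, bit27=0)
  nb ##.#.: next=.  (t=1,i=14, bit26=0)
  nb ##..#: next=.  (t=4,i=10, bit25=0)
  nb ##...: next=.  (t=0,i=6, bit24=0)
  nb #.###: next=#  (t=0,i=0, bit23=1)
  nb #.##.: next=#  (t=2,i=10, bit22=1)
  nb #.#.#: next=.  (t=1,i=0, bit21=0)
  nb #.#..: next=#  (t=2,i=13, bit20=1)
  nb #..##: next=.  (t=2,i=0, bit19=0)
  nb #..#.: next=#  (t=3,i=12, bit18=1)
  nb #...#: next=.  (t=0,i=7, bit17=0)
  nb #....: next=.  (t=1,i=6, bit16=0)
  nb .####: next=.  (t=0,i=1, bit15=0)
  nb .###.: next=.  (t=1,i=3, bit14=0)
  nb .##.#: next=.  (t=2,i=8, bit13=0)
  nb .##..: next=.  (t=2,i=2, bit12=0)
  nb .#.##: next=#  (t=1,i=1, bit11=1)
  nb .#.#.: next=#  (t=4,i=13, bit10=1)
  nb .#..#: next=.  (t=2,i=14, bit9=0)
  nb .#...: next=#  (t=3,i=6, bit8=1)
  nb ..###: next=#  (t=0,i=9, bit7=1)
  nb ..##.: next=.  (t=2,i=1, bit6=0)
  nb ..#.#: next=.  (t=1,i=9, bit5=0)
  nb ..#..: next=.  (t=3,i=5, bit4=0)
  nb ...##: next=.  (t=0,i=8, bit3=0)
  nb ...#.: next=#  (t=1,i=8, bit2=1)
  nb ....#: next=#  (t=1,i=7, bit1=1)
  nb .....: next=.  (t=3,i=1, bit0=0)
  bits 11100000110101000000110110000110 = 3771993478

3771993478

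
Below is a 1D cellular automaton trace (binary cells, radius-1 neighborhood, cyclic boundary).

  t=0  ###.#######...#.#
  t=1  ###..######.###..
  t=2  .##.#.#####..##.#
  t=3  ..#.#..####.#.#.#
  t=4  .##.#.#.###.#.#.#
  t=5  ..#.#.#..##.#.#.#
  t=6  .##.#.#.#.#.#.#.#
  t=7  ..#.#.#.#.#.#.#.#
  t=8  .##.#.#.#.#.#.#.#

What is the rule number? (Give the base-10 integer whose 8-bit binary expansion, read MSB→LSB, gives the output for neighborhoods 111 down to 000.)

199

  ### -> #   bit 7 = 1  t=0,i=0
  ##. -> #   bit 6 = 1  t=0,i=2
  #.# -> .   bit 5 = 0  t=0,i=3
  #.. -> .   bit 4 = 0  t=0,i=11
  .## -> .   bit 3 = 0  t=0,i=4
  .#. -> #   bit 2 = 1  t=0,i=14
  ..# -> #   bit 1 = 1  t=0,i=13
  ... -> #   bit 0 = 1  t=0,i=12
  bits 11000111 = 199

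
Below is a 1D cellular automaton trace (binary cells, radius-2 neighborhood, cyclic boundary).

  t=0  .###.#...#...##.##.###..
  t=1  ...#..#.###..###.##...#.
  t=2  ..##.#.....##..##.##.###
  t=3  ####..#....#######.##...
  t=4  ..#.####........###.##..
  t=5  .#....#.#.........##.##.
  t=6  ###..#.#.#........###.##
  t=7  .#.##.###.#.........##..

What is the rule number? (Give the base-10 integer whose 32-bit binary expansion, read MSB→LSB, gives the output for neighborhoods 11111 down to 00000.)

1798059348

  #####|.  b31=0 t=3,i=13
  ####.|#  b30=1 t=3,i=2
  ###.#|#  b29=1 t=0,i=3
  ###..|.  b28=0 t=0,i=21
  ##.##|#  b27=1 t=0,i=15
  ##.#.|.  b26=0 t=0,i=4
  ##..#|#  b25=1 t=1,i=11
  ##...|#  b24=1 t=0,i=22
  #.###|.  b23=0 t=0,i=19
  #.##.|.  b22=0 t=0,i=16
  #.#.#|#  b21=1 t=6,i=7
  #.#..|.  b20=0 t=0,i=5
  #..##|#  b19=1 t=1,i=12
  #..#.|#  b18=1 t=1,i=5
  #...#|.  b17=0 t=0,i=7
  #....|.  b16=0 t=1,i=0
  .####|.  b15=0 t=3,i=1
  .###.|.  b14=0 t=0,i=2
  .##.#|#  b13=1 t=0,i=14
  .##..|#  b12=1 t=1,i=18
  .#.##|.  b11=0 t=1,i=7
  .#.#.|#  b10=1 t=5,i=7
  .#..#|.  b9=0 t=1,i=4
  .#...|#  b8=1 t=0,i=6
  ..###|.  b7=0 t=0,i=1
  ..##.|#  b6=1 t=0,i=13
  ..#.#|.  b5=0 t=1,i=6
  ..#..|#  b4=1 t=0,i=9
  ...##|.  b3=0 t=0,i=0
  ...#.|#  b2=1 t=0,i=8
  ....#|.  b1=0 t=1,i=1
  .....|.  b0=0 t=2,i=8
  bits 01101011001011000011010101010100 = 1798059348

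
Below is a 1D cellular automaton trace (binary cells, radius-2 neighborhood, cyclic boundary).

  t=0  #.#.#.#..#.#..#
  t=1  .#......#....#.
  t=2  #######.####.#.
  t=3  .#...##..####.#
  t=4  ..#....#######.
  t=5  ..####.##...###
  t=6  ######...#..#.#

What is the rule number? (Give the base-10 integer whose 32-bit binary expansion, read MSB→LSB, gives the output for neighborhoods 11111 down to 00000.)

  ##### -> .   bit 31 = 0  t=2,i=2
  ####. -> #   bit 30 = 1  t=2,i=5
  ###.# -> #   bit 29 = 1  t=2,i=6
  ###.. -> #   bit 28 = 1  t=4,i=13
  ##.## -> .   bit 27 = 0  t=2,i=7
  ##.#. -> #   bit 26 = 1  t=0,i=1
  ##..# -> #   bit 25 = 1  t=3,i=7
  ##... -> #   bit 24 = 1  t=4,i=14
  #.### -> .   bit 23 = 0  t=2,i=0
  #.##. -> .   bit 22 = 0  t=5,i=7
  #.#.# -> .   bit 21 = 0  t=0,i=2
  #.#.. -> .   bit 20 = 0  t=0,i=6
  #..## -> #   bit 19 = 1  t=0,i=13
  #..#. -> #   bit 18 = 1  t=0,i=8
  #...# -> .   bit 17 = 0  t=3,i=3
  #.... -> #   bit 16 = 1  t=1,i=3
  .#### -> #   bit 15 = 1  t=2,i=1
  .###. -> .   bit 14 = 0  t=5,i=13
  .##.# -> .   bit 13 = 0  t=0,i=0
  .##.. -> .   bit 12 = 0  t=3,i=6
  .#.## -> #   bit 11 = 1  t=2,i=14
  .#.#. -> .   bit 10 = 0  t=0,i=3
  .#..# -> .   bit 9 = 0  t=0,i=7
  .#... -> #   bit 8 = 1  t=1,i=2
  ..### -> #   bit 7 = 1  t=3,i=9
  ..##. -> .   bit 6 = 0  t=0,i=14
  ..#.# -> .   bit 5 = 0  t=0,i=9
  ..#.. -> #   bit 4 = 1  t=1,i=1
  ...## -> .   bit 3 = 0  t=3,i=4
  ...#. -> .   bit 2 = 0  t=1,i=7
  ....# -> #   bit 1 = 1  t=1,i=6
  ..... -> #   bit 0 = 1  t=1,i=4
  bits 01110111000011011000100110010011 = 1997375891

1997375891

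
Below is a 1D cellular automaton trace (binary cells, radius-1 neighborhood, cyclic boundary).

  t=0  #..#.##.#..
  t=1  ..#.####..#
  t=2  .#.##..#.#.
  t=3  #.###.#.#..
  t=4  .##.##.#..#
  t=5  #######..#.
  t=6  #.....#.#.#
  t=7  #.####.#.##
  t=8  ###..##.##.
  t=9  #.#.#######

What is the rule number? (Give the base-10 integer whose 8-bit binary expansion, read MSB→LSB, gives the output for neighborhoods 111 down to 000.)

107

  ### -> .   bit 7 = 0  t=1,i=5
  ##. -> #   bit 6 = 1  t=0,i=6
  #.# -> #   bit 5 = 1  t=0,i=4
  #.. -> .   bit 4 = 0  t=0,i=1
  .## -> #   bit 3 = 1  t=0,i=5
  .#. -> .   bit 2 = 0  t=0,i=0
  ..# -> #   bit 1 = 1  t=0,i=2
  ... -> #   bit 0 = 1  t=6,i=2
  bits 01101011 = 107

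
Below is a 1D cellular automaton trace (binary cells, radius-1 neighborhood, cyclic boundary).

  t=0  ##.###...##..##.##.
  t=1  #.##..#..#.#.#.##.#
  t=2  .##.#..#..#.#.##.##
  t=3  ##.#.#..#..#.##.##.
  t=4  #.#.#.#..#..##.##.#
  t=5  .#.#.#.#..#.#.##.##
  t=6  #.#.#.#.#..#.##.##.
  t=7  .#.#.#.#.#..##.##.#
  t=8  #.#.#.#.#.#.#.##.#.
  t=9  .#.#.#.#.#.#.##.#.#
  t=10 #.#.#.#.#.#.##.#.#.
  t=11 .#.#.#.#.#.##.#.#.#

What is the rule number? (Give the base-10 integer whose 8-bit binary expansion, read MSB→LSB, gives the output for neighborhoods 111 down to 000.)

  [7] ### => .  t=0,i=4
  [6] ##. => .  t=0,i=1
  [5] #.# => #  t=0,i=2
  [4] #.. => #  t=0,i=6
  [3] .## => #  t=0,i=0
  [2] .#. => .  t=1,i=6
  [1] ..# => .  t=0,i=8
  [0] ... => .  t=0,i=7
  bits 00111000 = 56

56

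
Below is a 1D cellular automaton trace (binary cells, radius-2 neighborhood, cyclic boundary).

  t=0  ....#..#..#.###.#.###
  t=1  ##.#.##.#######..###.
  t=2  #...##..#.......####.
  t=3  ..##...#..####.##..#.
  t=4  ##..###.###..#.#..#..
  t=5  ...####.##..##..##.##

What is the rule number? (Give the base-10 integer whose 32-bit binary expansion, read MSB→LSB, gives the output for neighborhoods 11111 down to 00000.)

  ##### -> .   bit 31 = 0  t=1,i=10
  ####. -> .   bit 30 = 0  t=1,i=13
  ###.# -> #   bit 29 = 1  t=0,i=14
  ###.. -> .   bit 28 = 0  t=0,i=20
  ##.## -> .   bit 27 = 0  t=1,i=7
  ##.#. -> .   bit 26 = 0  t=0,i=15
  ##..# -> .   bit 25 = 0  t=1,i=15
  ##... -> #   bit 24 = 1  t=0,i=0
  #.### -> #   bit 23 = 1  t=0,i=12
  #.##. -> #   bit 22 = 1  t=1,i=0
  #.#.# -> .   bit 21 = 0  t=0,i=16
  #.#.. -> .   bit 20 = 0  t=2,i=0
  #..## -> #   bit 19 = 1  t=1,i=16
  #..#. -> #   bit 18 = 1  t=0,i=6
  #...# -> #   bit 17 = 1  t=2,i=2
  #.... -> #   bit 16 = 1  t=0,i=1
  .#### -> .   bit 15 = 0  t=1,i=9
  .###. -> #   bit 14 = 1  t=0,i=13
  .##.# -> .   bit 13 = 0  t=1,i=1
  .##.. -> .   bit 12 = 0  t=2,i=5
  .#.## -> #   bit 11 = 1  t=0,i=11
  .#.#. -> .   bit 10 = 0  t=4,i=14
  .#..# -> #   bit 9 = 1  t=0,i=5
  .#... -> .   bit 8 = 0  t=2,i=1
  ..### -> #   bit 7 = 1  t=1,i=17
  ..##. -> .   bit 6 = 0  t=2,i=4
  ..#.# -> #   bit 5 = 1  t=0,i=10
  ..#.. -> .   bit 4 = 0  t=0,i=4
  ...## -> #   bit 3 = 1  t=2,i=3
  ...#. -> #   bit 2 = 1  t=0,i=3
  ....# -> .   bit 1 = 0  t=0,i=2
  ..... -> #   bit 0 = 1  t=2,i=11
  bits 00100001110011110100101010101101 = 567233197

567233197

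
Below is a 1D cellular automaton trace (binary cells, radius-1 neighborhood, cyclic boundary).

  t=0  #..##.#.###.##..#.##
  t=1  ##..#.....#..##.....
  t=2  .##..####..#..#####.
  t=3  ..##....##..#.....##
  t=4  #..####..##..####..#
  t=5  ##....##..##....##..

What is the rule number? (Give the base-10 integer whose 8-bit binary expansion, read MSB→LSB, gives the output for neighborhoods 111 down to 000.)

  [7] ### => .  t=0,i=9
  [6] ##. => #  t=0,i=0
  [5] #.# => .  t=0,i=5
  [4] #.. => #  t=0,i=1
  [3] .## => .  t=0,i=3
  [2] .#. => .  t=0,i=6
  [1] ..# => .  t=0,i=2
  [0] ... => #  t=1,i=6
  bits 01010001 = 81

81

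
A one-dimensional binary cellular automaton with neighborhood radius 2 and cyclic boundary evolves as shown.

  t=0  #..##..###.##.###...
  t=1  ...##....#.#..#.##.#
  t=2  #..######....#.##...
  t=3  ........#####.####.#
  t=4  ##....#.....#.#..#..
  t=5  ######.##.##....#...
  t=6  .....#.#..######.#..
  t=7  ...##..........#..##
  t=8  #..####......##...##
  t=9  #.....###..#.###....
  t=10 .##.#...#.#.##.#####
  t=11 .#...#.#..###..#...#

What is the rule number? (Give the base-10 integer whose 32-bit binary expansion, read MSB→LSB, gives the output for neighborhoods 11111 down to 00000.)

  #####|.  b31=0 t=2,i=5
  ####.|.  b30=0 t=2,i=7
  ###.#|#  b29=1 t=0,i=9
  ###..|#  b28=1 t=0,i=16
  ##.##|.  b27=0 t=0,i=10
  ##.#.|.  b26=0 t=1,i=18
  ##..#|.  b25=0 t=0,i=5
  ##...|#  b24=1 t=0,i=17
  #.###|#  b23=1 t=0,i=14
  #.##.|#  b22=1 t=0,i=11
  #.#.#|#  b21=1 t=10,i=10
  #.#..|.  b20=0 t=1,i=11
  #..##|.  b19=0 t=0,i=2
  #..#.|#  b18=1 t=1,i=13
  #...#|.  b17=0 t=0,i=18
  #....|#  b16=1 t=1,i=6
  .####|.  b15=0 t=2,i=4
  .###.|.  b14=0 t=0,i=8
  .##.#|.  b13=0 t=0,i=12
  .##..|#  b12=1 t=0,i=4
  .#.##|#  b11=1 t=1,i=15
  .#.#.|.  b10=0 t=1,i=10
  .#..#|.  b9=0 t=0,i=1
  .#...|#  b8=1 t=1,i=0
  ..###|.  b7=0 t=0,i=7
  ..##.|#  b6=1 t=0,i=3
  ..#.#|.  b5=0 t=1,i=9
  ..#..|.  b4=0 t=0,i=0
  ...##|.  b3=0 t=1,i=2
  ...#.|#  b2=1 t=0,i=19
  ....#|#  b1=1 t=1,i=7
  .....|.  b0=0 t=3,i=2
  bits 00110001111001010001100101000110 = 837097798

837097798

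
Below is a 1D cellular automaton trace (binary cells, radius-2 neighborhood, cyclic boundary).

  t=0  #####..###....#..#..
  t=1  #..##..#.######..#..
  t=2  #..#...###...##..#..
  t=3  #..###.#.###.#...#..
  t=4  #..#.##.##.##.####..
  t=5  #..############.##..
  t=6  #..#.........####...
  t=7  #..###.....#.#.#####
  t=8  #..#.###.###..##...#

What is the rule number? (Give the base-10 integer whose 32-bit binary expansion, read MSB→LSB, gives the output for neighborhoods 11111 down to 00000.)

  nb #####: next=.  (t=0,i=2, bit31=0)
  nb ####.: next=#  (t=0,i=3, bit30=1)
  nb ###.#: next=#  (t=3,i=5, bit29=1)
  nb ###..: next=#  (t=0,i=4, bit28=1)
  nb ##.##: next=#  (t=4,i=7, bit27=1)
  nb ##.#.: next=#  (t=3,i=6, bit26=1)
  nb ##..#: next=.  (t=0,i=5, bit25=0)
  nb ##...: next=#  (t=0,i=10, bit24=1)
  nb #.###: next=#  (t=1,i=9, bit23=1)
  nb #.##.: next=#  (t=4,i=5, bit22=1)
  nb #.#.#: next=.  (t=3,i=7, bit21=0)
  nb #.#..: next=.  (t=3,i=13, bit20=0)
  nb #..##: next=.  (t=0,i=6, bit19=0)
  nb #..#.: next=.  (t=0,i=16, bit18=0)
  nb #...#: next=#  (t=2,i=5, bit17=1)
  nb #....: next=#  (t=0,i=11, bit16=1)
  nb .####: next=.  (t=0,i=1, bit15=0)
  nb .###.: next=.  (t=0,i=8, bit14=0)
  nb .##.#: next=#  (t=4,i=6, bit13=1)
  nb .##..: next=.  (t=1,i=4, bit12=0)
  nb .#.##: next=#  (t=1,i=8, bit11=1)
  nb .#.#.: next=.  (t=7,i=12, bit10=0)
  nb .#..#: next=.  (t=0,i=15, bit9=0)
  nb .#...: next=#  (t=2,i=4, bit8=1)
  nb ..###: next=#  (t=0,i=0, bit7=1)
  nb ..##.: next=#  (t=1,i=3, bit6=1)
  nb ..#.#: next=#  (t=1,i=7, bit5=1)
  nb ..#..: next=#  (t=0,i=14, bit4=1)
  nb ...##: next=.  (t=2,i=6, bit3=0)
  nb ...#.: next=#  (t=0,i=13, bit2=1)
  nb ....#: next=#  (t=0,i=12, bit1=1)
  nb .....: next=.  (t=6,i=6, bit0=0)
  bits 01111101110000110010100111110110 = 2109942262

2109942262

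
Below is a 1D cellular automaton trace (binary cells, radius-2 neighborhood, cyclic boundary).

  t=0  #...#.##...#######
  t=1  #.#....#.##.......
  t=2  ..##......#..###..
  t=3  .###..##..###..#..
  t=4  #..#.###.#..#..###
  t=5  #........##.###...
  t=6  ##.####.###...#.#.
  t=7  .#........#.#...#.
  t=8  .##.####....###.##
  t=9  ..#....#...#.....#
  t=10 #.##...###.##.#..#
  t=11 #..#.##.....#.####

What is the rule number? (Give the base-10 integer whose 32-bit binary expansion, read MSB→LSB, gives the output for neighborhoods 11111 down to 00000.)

272249689

  [31] ##### => .  t=0,i=13
  [30] ####. => .  t=0,i=17
  [29] ###.# => .  t=4,i=7
  [28] ###.. => #  t=0,i=0
  [27] ##.## => .  t=5,i=11
  [26] ##.#. => .  t=4,i=8
  [25] ##..# => .  t=3,i=4
  [24] ##... => .  t=0,i=1
  [23] #.### => .  t=4,i=5
  [22] #.##. => .  t=0,i=6
  [21] #.#.# => #  t=6,i=16
  [20] #.#.. => #  t=1,i=2
  [19] #..## => #  t=2,i=12
  [18] #..#. => .  t=3,i=14
  [17] #...# => #  t=0,i=2
  [16] #.... => .  t=1,i=4
  [15] .#### => .  t=0,i=12
  [14] .###. => .  t=2,i=14
  [13] .##.# => #  t=5,i=10
  [12] .##.. => #  t=0,i=7
  [11] .#.## => .  t=0,i=5
  [10] .#.#. => .  t=1,i=1
  [9] .#..# => #  t=2,i=11
  [8] .#... => #  t=1,i=3
  [7] ..### => .  t=0,i=11
  [6] ..##. => #  t=2,i=2
  [5] ..#.# => .  t=0,i=4
  [4] ..#.. => #  t=2,i=10
  [3] ...## => #  t=0,i=10
  [2] ...#. => .  t=0,i=3
  [1] ....# => .  t=1,i=5
  [0] ..... => #  t=1,i=13
  bits 00010000001110100011001101011001 = 272249689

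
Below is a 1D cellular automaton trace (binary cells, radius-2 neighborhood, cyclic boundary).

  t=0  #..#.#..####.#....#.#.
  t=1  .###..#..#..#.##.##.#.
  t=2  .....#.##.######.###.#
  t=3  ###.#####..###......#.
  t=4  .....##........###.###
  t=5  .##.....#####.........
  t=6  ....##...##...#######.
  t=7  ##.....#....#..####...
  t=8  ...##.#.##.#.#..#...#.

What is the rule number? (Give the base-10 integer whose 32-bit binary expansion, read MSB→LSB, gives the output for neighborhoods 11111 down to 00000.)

  nb #####: next=#  (t=2,i=12, bit31=1)
  nb ####.: next=.  (t=0,i=10, bit30=0)
  nb ###.#: next=.  (t=0,i=11, bit29=0)
  nb ###..: next=.  (t=1,i=3, bit28=0)
  nb ##.##: next=.  (t=1,i=16, bit27=0)
  nb ##.#.: next=#  (t=0,i=12, bit26=1)
  nb ##..#: next=.  (t=1,i=4, bit25=0)
  nb ##...: next=.  (t=3,i=14, bit24=0)
  nb #.###: next=.  (t=2,i=10, bit23=0)
  nb #.##.: next=#  (t=1,i=14, bit22=1)
  nb #.#.#: next=#  (t=0,i=20, bit21=1)
  nb #.#..: next=.  (t=0,i=0, bit20=0)
  nb #..##: next=.  (t=0,i=7, bit19=0)
  nb #..#.: next=#  (t=0,i=2, bit18=1)
  nb #...#: next=#  (t=6,i=7, bit17=1)
  nb #....: next=#  (t=0,i=15, bit16=1)
  nb .####: next=#  (t=0,i=9, bit15=1)
  nb .###.: next=.  (t=1,i=2, bit14=0)
  nb .##.#: next=#  (t=1,i=15, bit13=1)
  nb .##..: next=.  (t=4,i=6, bit12=0)
  nb .#.##: next=#  (t=1,i=13, bit11=1)
  nb .#.#.: next=.  (t=0,i=4, bit10=0)
  nb .#..#: next=#  (t=0,i=1, bit9=1)
  nb .#...: next=#  (t=0,i=14, bit8=1)
  nb ..###: next=.  (t=0,i=8, bit7=0)
  nb ..##.: next=.  (t=4,i=5, bit6=0)
  nb ..#.#: next=#  (t=0,i=3, bit5=1)
  nb ..#..: next=.  (t=1,i=6, bit4=0)
  nb ...##: next=.  (t=4,i=4, bit3=0)
  nb ...#.: next=#  (t=0,i=17, bit2=1)
  nb ....#: next=.  (t=0,i=16, bit1=0)
  nb .....: next=#  (t=2,i=2, bit0=1)
  bits 10000100011001111010101100100101 = 2221386533

2221386533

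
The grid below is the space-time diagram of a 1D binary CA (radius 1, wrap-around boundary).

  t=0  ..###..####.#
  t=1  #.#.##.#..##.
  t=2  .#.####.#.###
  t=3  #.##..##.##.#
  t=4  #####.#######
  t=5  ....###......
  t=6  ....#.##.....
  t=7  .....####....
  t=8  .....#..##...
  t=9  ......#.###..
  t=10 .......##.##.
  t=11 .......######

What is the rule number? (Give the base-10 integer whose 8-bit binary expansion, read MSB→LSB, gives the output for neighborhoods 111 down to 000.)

  [7] ### => .  t=0,i=3
  [6] ##. => #  t=0,i=4
  [5] #.# => #  t=0,i=11
  [4] #.. => #  t=0,i=0
  [3] .## => #  t=0,i=2
  [2] .#. => .  t=0,i=12
  [1] ..# => .  t=0,i=1
  [0] ... => .  t=5,i=0
  bits 01111000 = 120

120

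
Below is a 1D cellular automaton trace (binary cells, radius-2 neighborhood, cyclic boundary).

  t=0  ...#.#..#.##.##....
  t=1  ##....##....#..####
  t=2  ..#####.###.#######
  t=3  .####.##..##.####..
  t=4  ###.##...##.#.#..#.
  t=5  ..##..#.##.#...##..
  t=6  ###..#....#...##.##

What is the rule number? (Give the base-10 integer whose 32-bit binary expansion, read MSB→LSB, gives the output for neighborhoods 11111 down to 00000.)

  #####|#  b31=1 t=1,i=17
  ####.|.  b30=0 t=1,i=0
  ###.#|#  b29=1 t=2,i=6
  ###..|.  b28=0 t=1,i=1
  ##.##|#  b27=1 t=0,i=12
  ##.#.|#  b26=1 t=4,i=11
  ##..#|.  b25=0 t=2,i=0
  ##...|#  b24=1 t=0,i=15
  #.###|.  b23=0 t=2,i=8
  #.##.|.  b22=0 t=0,i=10
  #.#.#|.  b21=0 t=4,i=12
  #.#..|.  b20=0 t=0,i=5
  #..##|#  b19=1 t=1,i=14
  #..#.|#  b18=1 t=0,i=7
  #...#|.  b17=0 t=3,i=18
  #....|#  b16=1 t=0,i=16
  .####|#  b15=1 t=1,i=16
  .###.|.  b14=0 t=2,i=9
  .##.#|.  b13=0 t=0,i=11
  .##..|.  b12=0 t=0,i=14
  .#.##|.  b11=0 t=0,i=9
  .#.#.|.  b10=0 t=0,i=4
  .#..#|#  b9=1 t=0,i=6
  .#...|.  b8=0 t=5,i=12
  ..###|#  b7=1 t=1,i=15
  ..##.|#  b6=1 t=1,i=6
  ..#.#|.  b5=0 t=0,i=3
  ..#..|#  b4=1 t=1,i=12
  ...##|#  b3=1 t=1,i=5
  ...#.|.  b2=0 t=0,i=2
  ....#|#  b1=1 t=0,i=1
  .....|#  b0=1 t=0,i=0
  bits 10101101000011011000001011011011 = 2903343835

2903343835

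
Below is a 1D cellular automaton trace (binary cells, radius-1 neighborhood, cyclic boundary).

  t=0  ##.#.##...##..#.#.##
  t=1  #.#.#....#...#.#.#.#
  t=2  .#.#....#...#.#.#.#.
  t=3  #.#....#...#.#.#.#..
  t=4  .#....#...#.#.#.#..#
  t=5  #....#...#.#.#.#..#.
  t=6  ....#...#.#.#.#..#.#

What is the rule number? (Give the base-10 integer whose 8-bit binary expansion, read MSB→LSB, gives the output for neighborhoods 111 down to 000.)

  ### -> #   bit 7 = 1  t=0,i=0
  ##. -> .   bit 6 = 0  t=0,i=1
  #.# -> #   bit 5 = 1  t=0,i=2
  #.. -> .   bit 4 = 0  t=0,i=7
  .## -> .   bit 3 = 0  t=0,i=5
  .#. -> .   bit 2 = 0  t=0,i=3
  ..# -> #   bit 1 = 1  t=0,i=9
  ... -> .   bit 0 = 0  t=0,i=8
  bits 10100010 = 162

162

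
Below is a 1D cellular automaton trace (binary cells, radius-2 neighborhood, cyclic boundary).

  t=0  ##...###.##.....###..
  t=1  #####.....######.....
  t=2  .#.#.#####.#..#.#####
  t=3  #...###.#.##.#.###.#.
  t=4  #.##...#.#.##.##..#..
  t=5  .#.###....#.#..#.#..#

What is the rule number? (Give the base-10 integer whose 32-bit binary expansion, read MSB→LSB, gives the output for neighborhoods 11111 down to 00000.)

1167571019

  [31] ##### => .  t=1,i=2
  [30] ####. => #  t=1,i=3
  [29] ###.# => .  t=0,i=7
  [28] ###.. => .  t=0,i=18
  [27] ##.## => .  t=0,i=8
  [26] ##.#. => #  t=2,i=0
  [25] ##..# => .  t=0,i=19
  [24] ##... => #  t=0,i=2
  [23] #.### => #  t=2,i=5
  [22] #.##. => .  t=0,i=9
  [21] #.#.# => .  t=2,i=1
  [20] #.#.. => #  t=2,i=11
  [19] #..## => .  t=0,i=20
  [18] #..#. => #  t=2,i=13
  [17] #...# => #  t=0,i=3
  [16] #.... => #  t=0,i=12
  [15] .#### => #  t=1,i=1
  [14] .###. => .  t=0,i=6
  [13] .##.# => #  t=3,i=11
  [12] .##.. => #  t=0,i=1
  [11] .#.## => #  t=2,i=4
  [10] .#.#. => .  t=2,i=2
  [9] .#..# => .  t=2,i=12
  [8] .#... => .  t=3,i=1
  [7] ..### => .  t=0,i=5
  [6] ..##. => #  t=0,i=0
  [5] ..#.# => .  t=2,i=14
  [4] ..#.. => .  t=4,i=18
  [3] ...## => #  t=0,i=4
  [2] ...#. => .  t=4,i=6
  [1] ....# => #  t=0,i=14
  [0] ..... => #  t=0,i=13
  bits 01000101100101111011100001001011 = 1167571019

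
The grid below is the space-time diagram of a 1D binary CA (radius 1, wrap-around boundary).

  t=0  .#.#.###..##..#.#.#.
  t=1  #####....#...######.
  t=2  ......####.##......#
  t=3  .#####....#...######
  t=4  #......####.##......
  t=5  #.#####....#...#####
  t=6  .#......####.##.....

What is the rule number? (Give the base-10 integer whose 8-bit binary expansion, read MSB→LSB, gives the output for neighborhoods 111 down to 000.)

39

  [7] ### => .  t=0,i=6
  [6] ##. => .  t=0,i=7
  [5] #.# => #  t=0,i=2
  [4] #.. => .  t=0,i=8
  [3] .## => .  t=0,i=5
  [2] .#. => #  t=0,i=1
  [1] ..# => #  t=0,i=0
  [0] ... => #  t=1,i=6
  bits 00100111 = 39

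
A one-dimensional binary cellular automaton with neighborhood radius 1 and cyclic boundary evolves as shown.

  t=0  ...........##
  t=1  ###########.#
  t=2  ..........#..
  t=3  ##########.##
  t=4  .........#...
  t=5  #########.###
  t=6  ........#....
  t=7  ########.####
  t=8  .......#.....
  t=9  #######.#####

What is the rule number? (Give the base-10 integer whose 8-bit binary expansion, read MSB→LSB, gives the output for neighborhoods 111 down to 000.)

83

  ### -> .   bit 7 = 0  t=1,i=0
  ##. -> #   bit 6 = 1  t=0,i=12
  #.# -> .   bit 5 = 0  t=1,i=11
  #.. -> #   bit 4 = 1  t=0,i=0
  .## -> .   bit 3 = 0  t=0,i=11
  .#. -> .   bit 2 = 0  t=2,i=10
  ..# -> #   bit 1 = 1  t=0,i=10
  ... -> #   bit 0 = 1  t=0,i=1
  bits 01010011 = 83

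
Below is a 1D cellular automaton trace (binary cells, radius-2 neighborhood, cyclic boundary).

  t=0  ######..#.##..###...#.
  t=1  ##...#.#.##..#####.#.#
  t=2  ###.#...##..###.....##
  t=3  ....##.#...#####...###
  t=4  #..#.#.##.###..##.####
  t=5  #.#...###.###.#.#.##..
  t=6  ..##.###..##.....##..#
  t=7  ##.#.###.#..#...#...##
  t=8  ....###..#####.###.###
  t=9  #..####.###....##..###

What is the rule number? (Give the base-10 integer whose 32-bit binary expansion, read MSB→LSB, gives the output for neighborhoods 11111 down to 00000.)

  #####|.  b31=0 t=0,i=2
  ####.|.  b30=0 t=0,i=4
  ###.#|.  b29=0 t=1,i=17
  ###..|#  b28=1 t=0,i=5
  ##.##|.  b27=0 t=4,i=9
  ##.#.|.  b26=0 t=1,i=18
  ##..#|.  b25=0 t=0,i=6
  ##...|#  b24=1 t=0,i=17
  #.###|#  b23=1 t=0,i=0
  #.##.|#  b22=1 t=0,i=10
  #.#.#|.  b21=0 t=1,i=7
  #.#..|#  b20=1 t=2,i=4
  #..##|#  b19=1 t=0,i=13
  #..#.|#  b18=1 t=0,i=7
  #...#|.  b17=0 t=0,i=18
  #....|.  b16=0 t=2,i=16
  .####|#  b15=1 t=0,i=1
  .###.|#  b14=1 t=0,i=15
  .##.#|#  b13=1 t=3,i=5
  .##..|.  b12=0 t=0,i=11
  .#.##|#  b11=1 t=0,i=9
  .#.#.|.  b10=0 t=1,i=6
  .#..#|#  b9=1 t=6,i=0
  .#...|#  b8=1 t=2,i=5
  ..###|#  b7=1 t=0,i=14
  ..##.|.  b6=0 t=2,i=8
  ..#.#|.  b5=0 t=0,i=8
  ..#..|#  b4=1 t=6,i=21
  ...##|#  b3=1 t=2,i=7
  ...#.|#  b2=1 t=0,i=19
  ....#|.  b1=0 t=2,i=18
  .....|.  b0=0 t=2,i=17
  bits 00010001110111001110101110011100 = 299690908

299690908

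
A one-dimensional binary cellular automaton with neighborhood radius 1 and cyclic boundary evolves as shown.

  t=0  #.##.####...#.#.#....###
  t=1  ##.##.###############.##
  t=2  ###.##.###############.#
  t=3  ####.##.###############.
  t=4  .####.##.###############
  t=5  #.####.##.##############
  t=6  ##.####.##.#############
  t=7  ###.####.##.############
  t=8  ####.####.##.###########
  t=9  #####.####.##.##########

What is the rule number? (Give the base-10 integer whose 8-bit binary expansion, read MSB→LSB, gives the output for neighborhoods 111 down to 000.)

247

  ###|#  b7=1 t=0,i=6
  ##.|#  b6=1 t=0,i=0
  #.#|#  b5=1 t=0,i=1
  #..|#  b4=1 t=0,i=9
  .##|.  b3=0 t=0,i=2
  .#.|#  b2=1 t=0,i=12
  ..#|#  b1=1 t=0,i=11
  ...|#  b0=1 t=0,i=10
  bits 11110111 = 247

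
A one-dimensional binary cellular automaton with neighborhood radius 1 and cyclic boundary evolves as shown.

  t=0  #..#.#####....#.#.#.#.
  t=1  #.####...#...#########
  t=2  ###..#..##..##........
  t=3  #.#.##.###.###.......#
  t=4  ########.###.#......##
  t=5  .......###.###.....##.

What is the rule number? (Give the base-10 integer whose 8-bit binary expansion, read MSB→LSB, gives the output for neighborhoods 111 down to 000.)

  ### -> .   bit 7 = 0  t=0,i=6
  ##. -> #   bit 6 = 1  t=0,i=9
  #.# -> #   bit 5 = 1  t=0,i=4
  #.. -> .   bit 4 = 0  t=0,i=1
  .## -> #   bit 3 = 1  t=0,i=5
  .#. -> #   bit 2 = 1  t=0,i=0
  ..# -> #   bit 1 = 1  t=0,i=2
  ... -> .   bit 0 = 0  t=0,i=11
  bits 01101110 = 110

110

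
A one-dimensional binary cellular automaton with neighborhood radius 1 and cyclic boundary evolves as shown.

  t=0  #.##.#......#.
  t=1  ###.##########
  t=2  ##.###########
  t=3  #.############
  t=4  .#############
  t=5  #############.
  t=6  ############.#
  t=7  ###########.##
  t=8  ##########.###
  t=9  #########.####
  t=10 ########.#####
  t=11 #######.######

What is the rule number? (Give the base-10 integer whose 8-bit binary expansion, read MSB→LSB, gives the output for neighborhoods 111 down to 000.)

  nb ###: next=#  (t=1,i=0, bit7=1)
  nb ##.: next=.  (t=0,i=3, bit6=0)
  nb #.#: next=#  (t=0,i=1, bit5=1)
  nb #..: next=#  (t=0,i=6, bit4=1)
  nb .##: next=#  (t=0,i=2, bit3=1)
  nb .#.: next=#  (t=0,i=0, bit2=1)
  nb ..#: next=#  (t=0,i=11, bit1=1)
  nb ...: next=#  (t=0,i=7, bit0=1)
  bits 10111111 = 191

191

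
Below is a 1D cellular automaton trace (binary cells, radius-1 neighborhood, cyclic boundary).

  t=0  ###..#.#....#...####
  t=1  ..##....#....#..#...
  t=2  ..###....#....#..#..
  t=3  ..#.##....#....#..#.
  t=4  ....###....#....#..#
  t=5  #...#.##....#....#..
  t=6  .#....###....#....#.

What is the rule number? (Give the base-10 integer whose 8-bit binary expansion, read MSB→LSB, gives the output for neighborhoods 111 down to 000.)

88

  [7] ### => .  t=0,i=0
  [6] ##. => #  t=0,i=2
  [5] #.# => .  t=0,i=6
  [4] #.. => #  t=0,i=3
  [3] .## => #  t=0,i=16
  [2] .#. => .  t=0,i=5
  [1] ..# => .  t=0,i=4
  [0] ... => .  t=0,i=9
  bits 01011000 = 88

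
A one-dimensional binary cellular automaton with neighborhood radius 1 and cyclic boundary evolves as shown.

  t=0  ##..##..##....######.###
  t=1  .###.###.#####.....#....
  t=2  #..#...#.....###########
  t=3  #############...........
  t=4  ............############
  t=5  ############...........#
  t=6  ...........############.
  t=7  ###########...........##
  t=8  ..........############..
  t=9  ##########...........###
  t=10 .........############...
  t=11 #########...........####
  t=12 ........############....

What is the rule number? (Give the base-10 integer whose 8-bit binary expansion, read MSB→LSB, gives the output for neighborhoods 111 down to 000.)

  ###|.  b7=0 t=0,i=0
  ##.|#  b6=1 t=0,i=1
  #.#|.  b5=0 t=0,i=20
  #..|#  b4=1 t=0,i=2
  .##|.  b3=0 t=0,i=4
  .#.|#  b2=1 t=1,i=19
  ..#|#  b1=1 t=0,i=3
  ...|#  b0=1 t=0,i=11
  bits 01010111 = 87

87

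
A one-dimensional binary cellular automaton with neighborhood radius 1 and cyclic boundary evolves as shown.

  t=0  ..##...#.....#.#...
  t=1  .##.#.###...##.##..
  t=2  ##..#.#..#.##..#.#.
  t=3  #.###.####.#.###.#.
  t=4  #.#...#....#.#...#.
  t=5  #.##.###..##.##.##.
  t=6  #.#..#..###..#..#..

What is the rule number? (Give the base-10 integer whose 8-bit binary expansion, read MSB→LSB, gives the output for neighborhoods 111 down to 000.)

  ###|.  b7=0 t=1,i=7
  ##.|.  b6=0 t=0,i=3
  #.#|.  b5=0 t=0,i=14
  #..|#  b4=1 t=0,i=4
  .##|#  b3=1 t=0,i=2
  .#.|#  b2=1 t=0,i=7
  ..#|#  b1=1 t=0,i=1
  ...|.  b0=0 t=0,i=0
  bits 00011110 = 30

30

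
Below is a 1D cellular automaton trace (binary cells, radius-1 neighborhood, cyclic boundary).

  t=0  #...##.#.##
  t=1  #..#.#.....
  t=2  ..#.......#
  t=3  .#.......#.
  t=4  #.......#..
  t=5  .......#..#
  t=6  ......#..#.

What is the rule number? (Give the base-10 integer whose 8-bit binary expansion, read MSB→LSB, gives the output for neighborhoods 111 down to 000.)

  ### -> .   bit 7 = 0  t=0,i=10
  ##. -> #   bit 6 = 1  t=0,i=0
  #.# -> .   bit 5 = 0  t=0,i=6
  #.. -> .   bit 4 = 0  t=0,i=1
  .## -> .   bit 3 = 0  t=0,i=4
  .#. -> .   bit 2 = 0  t=0,i=7
  ..# -> #   bit 1 = 1  t=0,i=3
  ... -> .   bit 0 = 0  t=0,i=2
  bits 01000010 = 66

66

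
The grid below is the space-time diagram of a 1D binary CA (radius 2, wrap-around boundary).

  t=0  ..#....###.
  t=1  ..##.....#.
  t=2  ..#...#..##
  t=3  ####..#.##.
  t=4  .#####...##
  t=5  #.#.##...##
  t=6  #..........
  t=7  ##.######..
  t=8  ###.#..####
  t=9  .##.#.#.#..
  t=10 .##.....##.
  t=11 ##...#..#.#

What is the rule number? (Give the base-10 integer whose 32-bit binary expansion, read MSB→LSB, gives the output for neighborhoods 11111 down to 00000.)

2048696657

  #####|.  b31=0 t=4,i=3
  ####.|#  b30=1 t=3,i=2
  ###.#|#  b29=1 t=5,i=0
  ###..|#  b28=1 t=0,i=9
  ##.##|#  b27=1 t=3,i=10
  ##.#.|.  b26=0 t=5,i=1
  ##..#|#  b25=1 t=2,i=0
  ##...|.  b24=0 t=0,i=10
  #.###|.  b23=0 t=3,i=0
  #.##.|.  b22=0 t=3,i=8
  #.#.#|.  b21=0 t=5,i=2
  #.#..|#  b20=1 t=8,i=4
  #..##|#  b19=1 t=2,i=8
  #..#.|#  b18=1 t=2,i=1
  #...#|.  b17=0 t=0,i=0
  #....|.  b16=0 t=0,i=4
  .####|#  b15=1 t=3,i=1
  .###.|.  b14=0 t=0,i=8
  .##.#|#  b13=1 t=3,i=9
  .##..|.  b12=0 t=1,i=3
  .#.##|.  b11=0 t=3,i=7
  .#.#.|.  b10=0 t=9,i=5
  .#..#|.  b9=0 t=2,i=7
  .#...|#  b8=1 t=0,i=3
  ..###|.  b7=0 t=0,i=7
  ..##.|#  b6=1 t=1,i=2
  ..#.#|.  b5=0 t=3,i=6
  ..#..|#  b4=1 t=0,i=2
  ...##|.  b3=0 t=0,i=6
  ...#.|.  b2=0 t=0,i=1
  ....#|.  b1=0 t=0,i=5
  .....|#  b0=1 t=1,i=6
  bits 01111010000111001010000101010001 = 2048696657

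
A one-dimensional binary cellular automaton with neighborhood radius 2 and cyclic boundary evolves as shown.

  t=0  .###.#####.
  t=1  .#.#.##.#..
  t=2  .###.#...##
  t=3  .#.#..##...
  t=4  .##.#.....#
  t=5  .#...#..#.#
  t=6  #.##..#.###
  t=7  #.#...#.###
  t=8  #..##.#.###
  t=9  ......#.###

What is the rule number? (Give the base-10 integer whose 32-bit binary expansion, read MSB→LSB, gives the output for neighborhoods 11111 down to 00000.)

1625458594

  nb #####: next=.  (t=0,i=7, bit31=0)
  nb ####.: next=#  (t=0,i=8, bit30=1)
  nb ###.#: next=#  (t=0,i=3, bit29=1)
  nb ###..: next=.  (t=0,i=9, bit28=0)
  nb ##.##: next=.  (t=0,i=4, bit27=0)
  nb ##.#.: next=.  (t=1,i=7, bit26=0)
  nb ##..#: next=.  (t=0,i=10, bit25=0)
  nb ##...: next=.  (t=3,i=8, bit24=0)
  nb #.###: next=#  (t=0,i=5, bit23=1)
  nb #.##.: next=#  (t=1,i=5, bit22=1)
  nb #.#.#: next=#  (t=1,i=3, bit21=1)
  nb #.#..: next=.  (t=1,i=8, bit20=0)
  nb #..##: next=.  (t=0,i=0, bit19=0)
  nb #..#.: next=.  (t=5,i=7, bit18=0)
  nb #...#: next=#  (t=1,i=10, bit17=1)
  nb #....: next=.  (t=3,i=9, bit16=0)
  nb .####: next=#  (t=0,i=6, bit15=1)
  nb .###.: next=.  (t=0,i=2, bit14=0)
  nb .##.#: next=.  (t=1,i=6, bit13=0)
  nb .##..: next=.  (t=3,i=7, bit12=0)
  nb .#.##: next=.  (t=1,i=4, bit11=0)
  nb .#.#.: next=#  (t=1,i=2, bit10=1)
  nb .#..#: next=#  (t=3,i=4, bit9=1)
  nb .#...: next=#  (t=1,i=9, bit8=1)
  nb ..###: next=#  (t=0,i=1, bit7=1)
  nb ..##.: next=.  (t=2,i=9, bit6=0)
  nb ..#.#: next=#  (t=1,i=1, bit5=1)
  nb ..#..: next=.  (t=5,i=5, bit4=0)
  nb ...##: next=.  (t=2,i=8, bit3=0)
  nb ...#.: next=.  (t=1,i=0, bit2=0)
  nb ....#: next=#  (t=3,i=10, bit1=1)
  nb .....: next=.  (t=4,i=7, bit0=0)
  bits 01100000111000101000011110100010 = 1625458594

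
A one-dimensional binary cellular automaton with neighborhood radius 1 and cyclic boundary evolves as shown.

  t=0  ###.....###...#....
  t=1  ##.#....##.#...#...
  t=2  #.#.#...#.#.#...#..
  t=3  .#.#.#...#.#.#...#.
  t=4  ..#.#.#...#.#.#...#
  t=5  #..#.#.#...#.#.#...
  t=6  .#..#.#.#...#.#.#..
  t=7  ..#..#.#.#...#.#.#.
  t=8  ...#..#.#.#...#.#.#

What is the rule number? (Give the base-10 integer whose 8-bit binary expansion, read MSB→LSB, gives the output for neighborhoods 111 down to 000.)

  [7] ### => #  t=0,i=1
  [6] ##. => .  t=0,i=2
  [5] #.# => #  t=1,i=2
  [4] #.. => #  t=0,i=3
  [3] .## => #  t=0,i=0
  [2] .#. => .  t=0,i=14
  [1] ..# => .  t=0,i=7
  [0] ... => .  t=0,i=4
  bits 10111000 = 184

184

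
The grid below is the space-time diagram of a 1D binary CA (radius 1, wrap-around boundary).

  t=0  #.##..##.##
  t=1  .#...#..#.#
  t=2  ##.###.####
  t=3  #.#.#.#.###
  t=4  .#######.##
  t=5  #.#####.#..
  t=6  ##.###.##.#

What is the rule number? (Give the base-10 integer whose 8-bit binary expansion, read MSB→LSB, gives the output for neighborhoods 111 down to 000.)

167

  ###|#  b7=1 t=0,i=10
  ##.|.  b6=0 t=0,i=0
  #.#|#  b5=1 t=0,i=1
  #..|.  b4=0 t=0,i=4
  .##|.  b3=0 t=0,i=2
  .#.|#  b2=1 t=1,i=1
  ..#|#  b1=1 t=0,i=5
  ...|#  b0=1 t=1,i=3
  bits 10100111 = 167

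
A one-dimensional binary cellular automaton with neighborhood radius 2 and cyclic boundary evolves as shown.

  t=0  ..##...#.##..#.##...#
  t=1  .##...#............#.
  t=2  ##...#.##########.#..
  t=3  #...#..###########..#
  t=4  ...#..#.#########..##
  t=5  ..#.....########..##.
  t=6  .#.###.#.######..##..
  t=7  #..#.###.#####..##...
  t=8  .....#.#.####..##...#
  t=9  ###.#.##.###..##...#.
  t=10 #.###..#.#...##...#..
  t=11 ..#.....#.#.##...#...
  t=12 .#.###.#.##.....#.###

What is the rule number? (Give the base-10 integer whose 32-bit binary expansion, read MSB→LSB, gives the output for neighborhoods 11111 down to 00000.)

3836323149

  nb #####: next=#  (t=2,i=9, bit31=1)
  nb ####.: next=#  (t=2,i=15, bit30=1)
  nb ###.#: next=#  (t=2,i=16, bit29=1)
  nb ###..: next=.  (t=3,i=17, bit28=0)
  nb ##.##: next=.  (t=7,i=8, bit27=0)
  nb ##.#.: next=#  (t=2,i=17, bit26=1)
  nb ##..#: next=.  (t=0,i=11, bit25=0)
  nb ##...: next=.  (t=0,i=4, bit24=0)
  nb #.###: next=#  (t=2,i=7, bit23=1)
  nb #.##.: next=.  (t=0,i=9, bit22=0)
  nb #.#.#: next=#  (t=6,i=7, bit21=1)
  nb #.#..: next=.  (t=2,i=18, bit20=0)
  nb #..##: next=#  (t=0,i=1, bit19=1)
  nb #..#.: next=.  (t=0,i=12, bit18=0)
  nb #...#: next=.  (t=0,i=5, bit17=0)
  nb #....: next=#  (t=1,i=8, bit16=1)
  nb .####: next=#  (t=2,i=8, bit15=1)
  nb .###.: next=.  (t=6,i=4, bit14=0)
  nb .##.#: next=#  (t=9,i=7, bit13=1)
  nb .##..: next=.  (t=0,i=3, bit12=0)
  nb .#.##: next=.  (t=0,i=8, bit11=0)
  nb .#.#.: next=#  (t=8,i=6, bit10=1)
  nb .#..#: next=.  (t=0,i=0, bit9=0)
  nb .#...: next=#  (t=1,i=7, bit8=1)
  nb ..###: next=.  (t=3,i=7, bit7=0)
  nb ..##.: next=#  (t=0,i=2, bit6=1)
  nb ..#.#: next=.  (t=0,i=7, bit5=0)
  nb ..#..: next=.  (t=0,i=20, bit4=0)
  nb ...##: next=#  (t=5,i=7, bit3=1)
  nb ...#.: next=#  (t=0,i=6, bit2=1)
  nb ....#: next=.  (t=1,i=17, bit1=0)
  nb .....: next=#  (t=1,i=9, bit0=1)
  bits 11100100101010011010010101001101 = 3836323149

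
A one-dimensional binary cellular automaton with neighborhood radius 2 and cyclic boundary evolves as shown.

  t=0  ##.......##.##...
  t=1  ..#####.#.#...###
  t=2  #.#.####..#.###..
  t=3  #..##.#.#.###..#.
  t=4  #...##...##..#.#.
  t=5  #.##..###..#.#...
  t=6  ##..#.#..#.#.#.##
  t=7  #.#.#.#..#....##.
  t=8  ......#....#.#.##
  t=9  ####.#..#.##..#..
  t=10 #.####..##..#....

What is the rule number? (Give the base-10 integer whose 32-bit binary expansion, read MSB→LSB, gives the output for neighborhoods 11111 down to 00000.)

3885181101

  nb #####: next=#  (t=1,i=4, bit31=1)
  nb ####.: next=#  (t=1,i=5, bit30=1)
  nb ###.#: next=#  (t=1,i=6, bit29=1)
  nb ###..: next=.  (t=1,i=16, bit28=0)
  nb ##.##: next=.  (t=0,i=11, bit27=0)
  nb ##.#.: next=#  (t=1,i=7, bit26=1)
  nb ##..#: next=#  (t=1,i=0, bit25=1)
  nb ##...: next=#  (t=0,i=2, bit24=1)
  nb #.###: next=#  (t=2,i=4, bit23=1)
  nb #.##.: next=.  (t=0,i=12, bit22=0)
  nb #.#.#: next=.  (t=1,i=8, bit21=0)
  nb #.#..: next=#  (t=1,i=10, bit20=1)
  nb #..##: next=.  (t=1,i=1, bit19=0)
  nb #..#.: next=.  (t=2,i=9, bit18=0)
  nb #...#: next=#  (t=0,i=15, bit17=1)
  nb #....: next=#  (t=0,i=3, bit16=1)
  nb .####: next=.  (t=1,i=3, bit15=0)
  nb .###.: next=.  (t=1,i=15, bit14=0)
  nb .##.#: next=#  (t=0,i=10, bit13=1)
  nb .##..: next=.  (t=0,i=1, bit12=0)
  nb .#.##: next=#  (t=2,i=3, bit11=1)
  nb .#.#.: next=.  (t=1,i=9, bit10=0)
  nb .#..#: next=.  (t=3,i=1, bit9=0)
  nb .#...: next=.  (t=1,i=11, bit8=0)
  nb ..###: next=#  (t=1,i=2, bit7=1)
  nb ..##.: next=.  (t=0,i=0, bit6=0)
  nb ..#.#: next=#  (t=2,i=0, bit5=1)
  nb ..#..: next=.  (t=7,i=9, bit4=0)
  nb ...##: next=#  (t=0,i=8, bit3=1)
  nb ...#.: next=#  (t=5,i=16, bit2=1)
  nb ....#: next=.  (t=0,i=7, bit1=0)
  nb .....: next=#  (t=0,i=4, bit0=1)
  bits 11100111100100110010100010101101 = 3885181101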